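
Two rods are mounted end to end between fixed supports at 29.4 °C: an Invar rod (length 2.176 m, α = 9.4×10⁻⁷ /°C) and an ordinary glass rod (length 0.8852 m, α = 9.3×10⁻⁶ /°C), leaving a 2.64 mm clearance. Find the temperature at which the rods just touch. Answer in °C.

α₁L₁ = 2.04544×10⁻⁶ m/K, α₂L₂ = 8.23236×10⁻⁶ m/K → total 1.02778×10⁻⁵ m/K
ΔT = g/(α₁L₁+α₂L₂) = 2.64×10⁻³ / 1.02778×10⁻⁵ = 256.86 K
T = 29.4 + 256.86 = 286.26 °C

T = 286 °C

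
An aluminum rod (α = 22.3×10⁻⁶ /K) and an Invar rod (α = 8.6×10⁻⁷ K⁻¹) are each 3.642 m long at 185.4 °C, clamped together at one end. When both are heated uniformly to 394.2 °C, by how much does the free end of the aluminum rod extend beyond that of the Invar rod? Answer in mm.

ΔT = 208.8 K
aluminum: ΔL = 22.3×10⁻⁶ × 3.642 m × 208.8 = 1.6958×10⁻² m = 16.958 mm
Invar: ΔL = 8.6×10⁻⁷ × 3.642 m × 208.8 = 6.5399×10⁻⁴ m = 0.65399 mm
difference = 16.958 − 0.65399 = 16.30401 mm

16.3 mm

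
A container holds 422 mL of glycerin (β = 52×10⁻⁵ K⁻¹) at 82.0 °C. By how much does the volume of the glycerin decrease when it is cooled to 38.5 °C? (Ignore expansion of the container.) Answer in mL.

ΔV = 9.55 mL

|ΔT| = |38.5 − 82.0| = 43.5 K
ΔV = βV₀ΔT = (52×10⁻⁵)(422)(43.5) = 9.55 mL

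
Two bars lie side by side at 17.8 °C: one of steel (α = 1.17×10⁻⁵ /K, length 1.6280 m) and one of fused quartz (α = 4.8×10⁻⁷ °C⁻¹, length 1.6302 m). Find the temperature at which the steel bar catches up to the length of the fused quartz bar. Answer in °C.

Equal length when α₁L₁ΔT − α₂L₂ΔT = L₂ − L₁ = 2.20×10⁻³ m
α₁L₁ = 1.90476×10⁻⁵, α₂L₂ = 7.82496×10⁻⁷ → Δ(αL) = 1.8265104×10⁻⁵ m/K
ΔT = 2.20×10⁻³ / 1.8265104×10⁻⁵ = 120.448 K, so T = 17.8 + 120.448 = 138.248 °C

T = 138.2 °C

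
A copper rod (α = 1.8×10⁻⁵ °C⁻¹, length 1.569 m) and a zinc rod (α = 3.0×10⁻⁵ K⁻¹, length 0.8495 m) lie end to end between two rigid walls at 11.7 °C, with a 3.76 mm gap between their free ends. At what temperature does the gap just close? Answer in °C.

T = 81.7 °C

α₁L₁ = 2.8242×10⁻⁵ m/K, α₂L₂ = 2.5485×10⁻⁵ m/K → total 5.3727×10⁻⁵ m/K
ΔT = g/(α₁L₁+α₂L₂) = 3.76×10⁻³ / 5.3727×10⁻⁵ = 69.983 K
T = 11.7 + 69.983 = 81.683 °C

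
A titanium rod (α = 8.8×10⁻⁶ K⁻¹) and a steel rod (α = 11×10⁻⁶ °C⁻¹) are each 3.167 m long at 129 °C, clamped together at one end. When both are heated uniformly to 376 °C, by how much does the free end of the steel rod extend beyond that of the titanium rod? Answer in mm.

ΔT = 247 K
titanium: ΔL = 8.8×10⁻⁶ × 3.167 m × 247 = 6.8838×10⁻³ m = 6.8838 mm
steel: ΔL = 11×10⁻⁶ × 3.167 m × 247 = 8.6047×10⁻³ m = 8.6047 mm
difference = 8.6047 − 6.8838 = 1.7209 mm

1.72 mm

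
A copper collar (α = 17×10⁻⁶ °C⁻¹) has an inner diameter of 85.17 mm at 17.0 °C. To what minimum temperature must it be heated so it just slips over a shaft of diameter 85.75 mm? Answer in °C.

T = 418 °C

Required Δd = 85.75 − 85.17 = 0.58 mm
Δd = αd₀ΔT ⇒ ΔT = Δd/(αd₀) = 0.58 / (17×10⁻⁶ × 85.17) = 400.58 K
T_min = 17.0 + 400.58 = 417.58 °C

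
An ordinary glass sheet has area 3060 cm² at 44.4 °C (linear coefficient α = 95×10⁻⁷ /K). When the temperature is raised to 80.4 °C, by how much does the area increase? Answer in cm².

ΔA = 2.09 cm²

Area coefficient ≈ 2α; |ΔT| = 36.0 K
ΔA = 2αA₀ΔT = 2(95×10⁻⁷)(3060)(36.0) = 2.09 cm²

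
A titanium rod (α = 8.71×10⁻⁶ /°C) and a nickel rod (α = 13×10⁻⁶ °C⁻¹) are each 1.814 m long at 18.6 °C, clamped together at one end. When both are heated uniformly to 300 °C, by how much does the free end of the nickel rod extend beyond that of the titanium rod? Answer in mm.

2.19 mm

ΔT = 281.4 K
titanium: ΔL = 8.71×10⁻⁶ × 1.814 m × 281.4 = 4.4461×10⁻³ m = 4.4461 mm
nickel: ΔL = 13×10⁻⁶ × 1.814 m × 281.4 = 6.6360×10⁻³ m = 6.6360 mm
difference = 6.6360 − 4.4461 = 2.1899 mm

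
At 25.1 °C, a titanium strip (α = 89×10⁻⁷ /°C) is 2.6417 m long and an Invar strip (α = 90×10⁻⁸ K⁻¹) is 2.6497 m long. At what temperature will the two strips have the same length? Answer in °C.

T = 403.8 °C

Equal length when α₁L₁ΔT − α₂L₂ΔT = L₂ − L₁ = 8.00×10⁻³ m
α₁L₁ = 2.351113×10⁻⁵, α₂L₂ = 2.38473×10⁻⁶ → Δ(αL) = 2.11264×10⁻⁵ m/K
ΔT = 8.00×10⁻³ / 2.11264×10⁻⁵ = 378.673 K, so T = 25.1 + 378.673 = 403.773 °C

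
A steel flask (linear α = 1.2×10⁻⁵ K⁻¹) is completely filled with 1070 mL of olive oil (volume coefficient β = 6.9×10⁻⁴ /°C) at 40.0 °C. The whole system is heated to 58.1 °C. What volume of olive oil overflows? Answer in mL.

12.7 mL

The flask also expands: β_container ≈ 3α = 3.6×10⁻⁵ /K
Net overflow = V₀(β_liq − 3α_cont)ΔT
β − 3α = 6.90×10⁻⁴ − 3.6×10⁻⁵ = 6.54×10⁻⁴ /K; ΔT = 18.1 K
ΔV = 1070 × 6.54×10⁻⁴ × 18.1 = 12.7 mL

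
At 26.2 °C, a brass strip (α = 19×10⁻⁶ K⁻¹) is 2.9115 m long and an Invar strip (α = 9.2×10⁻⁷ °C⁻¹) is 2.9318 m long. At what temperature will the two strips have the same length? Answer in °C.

Equal length when α₁L₁ΔT − α₂L₂ΔT = L₂ − L₁ = 2.03×10⁻² m
α₁L₁ = 5.53185×10⁻⁵, α₂L₂ = 2.697256×10⁻⁶ → Δ(αL) = 5.2621244×10⁻⁵ m/K
ΔT = 2.03×10⁻² / 5.2621244×10⁻⁵ = 385.776 K, so T = 26.2 + 385.776 = 411.976 °C

T = 412.0 °C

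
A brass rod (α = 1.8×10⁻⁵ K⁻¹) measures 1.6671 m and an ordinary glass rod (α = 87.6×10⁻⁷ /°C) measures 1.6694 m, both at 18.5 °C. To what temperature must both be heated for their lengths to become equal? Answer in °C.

L₁(1 + α₁ΔT) = L₂(1 + α₂ΔT) ⇒ ΔT = (L₂ − L₁)/(α₁L₁ − α₂L₂)
L₂ − L₁ = 1.6694 − 1.6671 = 2.30×10⁻³ m
α₁L₁ − α₂L₂ = 1.8×10⁻⁵×1.6671 − 87.6×10⁻⁷×1.6694 = 1.5383856×10⁻⁵ m/K
ΔT = 2.30×10⁻³ / 1.5383856×10⁻⁵ = 149.507 K
T = 18.5 + 149.507 = 168.007 °C

T = 168.0 °C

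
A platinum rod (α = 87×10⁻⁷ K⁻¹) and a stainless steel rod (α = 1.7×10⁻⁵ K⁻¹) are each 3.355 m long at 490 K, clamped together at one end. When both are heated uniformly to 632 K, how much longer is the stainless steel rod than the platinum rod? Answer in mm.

ΔT = 142 K
platinum: ΔL = 87×10⁻⁷ × 3.355 m × 142 = 4.1448×10⁻³ m = 4.1448 mm
stainless steel: ΔL = 1.7×10⁻⁵ × 3.355 m × 142 = 8.0990×10⁻³ m = 8.0990 mm
difference = 8.0990 − 4.1448 = 3.9542 mm

3.95 mm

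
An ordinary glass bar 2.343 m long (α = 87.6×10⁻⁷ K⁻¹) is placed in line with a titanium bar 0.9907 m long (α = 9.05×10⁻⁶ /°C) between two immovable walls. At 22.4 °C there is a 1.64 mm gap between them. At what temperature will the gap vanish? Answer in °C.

T = 78.0 °C

Gap closes when ΔL₁ + ΔL₂ = 1.64 mm = 1.64×10⁻³ m
(α₁L₁ + α₂L₂)ΔT = g
α₁L₁ + α₂L₂ = 87.6×10⁻⁷×2.343 + 9.05×10⁻⁶×0.9907 = 2.9490515×10⁻⁵ m/K
ΔT = 1.64×10⁻³ / 2.9490515×10⁻⁵ = 55.611 K
T = 22.4 + 55.611 = 78.011 °C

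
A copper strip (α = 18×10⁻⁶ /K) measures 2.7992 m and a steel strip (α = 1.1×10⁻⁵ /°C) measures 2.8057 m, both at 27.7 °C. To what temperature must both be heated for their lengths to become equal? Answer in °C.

T = 360.6 °C

L₁(1 + α₁ΔT) = L₂(1 + α₂ΔT) ⇒ ΔT = (L₂ − L₁)/(α₁L₁ − α₂L₂)
L₂ − L₁ = 2.8057 − 2.7992 = 6.50×10⁻³ m
α₁L₁ − α₂L₂ = 18×10⁻⁶×2.7992 − 1.1×10⁻⁵×2.8057 = 1.95229×10⁻⁵ m/K
ΔT = 6.50×10⁻³ / 1.95229×10⁻⁵ = 332.942 K
T = 27.7 + 332.942 = 360.642 °C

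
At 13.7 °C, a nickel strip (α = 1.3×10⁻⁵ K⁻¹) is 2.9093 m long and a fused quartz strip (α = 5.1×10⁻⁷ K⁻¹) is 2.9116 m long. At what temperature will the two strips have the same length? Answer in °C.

Equal length when α₁L₁ΔT − α₂L₂ΔT = L₂ − L₁ = 2.30×10⁻³ m
α₁L₁ = 3.78209×10⁻⁵, α₂L₂ = 1.484916×10⁻⁶ → Δ(αL) = 3.6335984×10⁻⁵ m/K
ΔT = 2.30×10⁻³ / 3.6335984×10⁻⁵ = 63.2981 K, so T = 13.7 + 63.2981 = 76.9981 °C

T = 77.00 °C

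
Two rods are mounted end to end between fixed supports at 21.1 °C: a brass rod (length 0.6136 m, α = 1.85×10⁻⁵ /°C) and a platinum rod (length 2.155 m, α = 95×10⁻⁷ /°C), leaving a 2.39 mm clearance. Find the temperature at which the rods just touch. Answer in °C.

T = 96.2 °C

α₁L₁ = 1.13516×10⁻⁵ m/K, α₂L₂ = 2.04725×10⁻⁵ m/K → total 3.18241×10⁻⁵ m/K
ΔT = g/(α₁L₁+α₂L₂) = 2.39×10⁻³ / 3.18241×10⁻⁵ = 75.100 K
T = 21.1 + 75.100 = 96.200 °C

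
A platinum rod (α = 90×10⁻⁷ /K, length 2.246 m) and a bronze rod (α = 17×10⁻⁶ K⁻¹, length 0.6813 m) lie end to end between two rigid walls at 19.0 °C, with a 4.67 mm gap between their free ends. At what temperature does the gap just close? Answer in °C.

Gap closes when ΔL₁ + ΔL₂ = 4.67 mm = 4.67×10⁻³ m
(α₁L₁ + α₂L₂)ΔT = g
α₁L₁ + α₂L₂ = 90×10⁻⁷×2.246 + 17×10⁻⁶×0.6813 = 3.17961×10⁻⁵ m/K
ΔT = 4.67×10⁻³ / 3.17961×10⁻⁵ = 146.87 K
T = 19.0 + 146.87 = 165.87 °C

T = 166 °C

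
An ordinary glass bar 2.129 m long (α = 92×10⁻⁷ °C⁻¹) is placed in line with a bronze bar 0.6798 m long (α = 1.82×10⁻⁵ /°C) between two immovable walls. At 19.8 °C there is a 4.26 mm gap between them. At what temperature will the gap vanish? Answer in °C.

α₁L₁ = 1.95868×10⁻⁵ m/K, α₂L₂ = 1.237236×10⁻⁵ m/K → total 3.195916×10⁻⁵ m/K
ΔT = g/(α₁L₁+α₂L₂) = 4.26×10⁻³ / 3.195916×10⁻⁵ = 133.30 K
T = 19.8 + 133.30 = 153.10 °C

T = 153 °C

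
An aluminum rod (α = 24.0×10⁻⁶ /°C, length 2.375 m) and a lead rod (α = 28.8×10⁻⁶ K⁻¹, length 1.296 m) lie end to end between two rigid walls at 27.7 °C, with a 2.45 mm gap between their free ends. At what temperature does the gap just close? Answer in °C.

Gap closes when ΔL₁ + ΔL₂ = 2.45 mm = 2.45×10⁻³ m
(α₁L₁ + α₂L₂)ΔT = g
α₁L₁ + α₂L₂ = 24.0×10⁻⁶×2.375 + 28.8×10⁻⁶×1.296 = 9.43248×10⁻⁵ m/K
ΔT = 2.45×10⁻³ / 9.43248×10⁻⁵ = 25.974 K
T = 27.7 + 25.974 = 53.674 °C

T = 53.7 °C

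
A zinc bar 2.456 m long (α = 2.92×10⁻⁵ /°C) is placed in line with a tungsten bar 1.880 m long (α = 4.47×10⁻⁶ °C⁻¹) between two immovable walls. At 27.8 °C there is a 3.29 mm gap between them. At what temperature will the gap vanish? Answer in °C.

T = 68.9 °C

Gap closes when ΔL₁ + ΔL₂ = 3.29 mm = 3.29×10⁻³ m
(α₁L₁ + α₂L₂)ΔT = g
α₁L₁ + α₂L₂ = 2.92×10⁻⁵×2.456 + 4.47×10⁻⁶×1.880 = 8.01188×10⁻⁵ m/K
ΔT = 3.29×10⁻³ / 8.01188×10⁻⁵ = 41.064 K
T = 27.8 + 41.064 = 68.864 °C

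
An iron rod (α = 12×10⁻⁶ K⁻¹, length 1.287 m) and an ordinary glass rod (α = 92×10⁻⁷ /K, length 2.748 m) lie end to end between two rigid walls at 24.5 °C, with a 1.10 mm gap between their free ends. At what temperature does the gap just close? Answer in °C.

T = 51.5 °C

α₁L₁ = 1.5444×10⁻⁵ m/K, α₂L₂ = 2.52816×10⁻⁵ m/K → total 4.07256×10⁻⁵ m/K
ΔT = g/(α₁L₁+α₂L₂) = 1.10×10⁻³ / 4.07256×10⁻⁵ = 27.010 K
T = 24.5 + 27.010 = 51.510 °C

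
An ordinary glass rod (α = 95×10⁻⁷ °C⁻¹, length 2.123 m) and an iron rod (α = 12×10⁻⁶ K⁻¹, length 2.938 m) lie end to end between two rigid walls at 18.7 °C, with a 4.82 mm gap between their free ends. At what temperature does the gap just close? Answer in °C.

T = 106 °C

α₁L₁ = 2.01685×10⁻⁵ m/K, α₂L₂ = 3.5256×10⁻⁵ m/K → total 5.54245×10⁻⁵ m/K
ΔT = g/(α₁L₁+α₂L₂) = 4.82×10⁻³ / 5.54245×10⁻⁵ = 86.97 K
T = 18.7 + 86.97 = 105.67 °C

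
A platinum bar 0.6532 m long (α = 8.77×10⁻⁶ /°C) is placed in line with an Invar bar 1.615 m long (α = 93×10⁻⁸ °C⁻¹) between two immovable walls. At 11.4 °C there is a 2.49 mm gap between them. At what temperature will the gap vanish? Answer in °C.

α₁L₁ = 5.728564×10⁻⁶ m/K, α₂L₂ = 1.50195×10⁻⁶ m/K → total 7.230514×10⁻⁶ m/K
ΔT = g/(α₁L₁+α₂L₂) = 2.49×10⁻³ / 7.230514×10⁻⁶ = 344.37 K
T = 11.4 + 344.37 = 355.77 °C

T = 356 °C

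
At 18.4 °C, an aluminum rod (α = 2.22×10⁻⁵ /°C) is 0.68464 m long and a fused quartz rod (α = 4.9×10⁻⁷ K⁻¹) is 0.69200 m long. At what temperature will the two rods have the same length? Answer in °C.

Equal length when α₁L₁ΔT − α₂L₂ΔT = L₂ − L₁ = 7.36×10⁻³ m
α₁L₁ = 1.5199008×10⁻⁵, α₂L₂ = 3.3908×10⁻⁷ → Δ(αL) = 1.4859928×10⁻⁵ m/K
ΔT = 7.36×10⁻³ / 1.4859928×10⁻⁵ = 495.292 K, so T = 18.4 + 495.292 = 513.692 °C

T = 513.7 °C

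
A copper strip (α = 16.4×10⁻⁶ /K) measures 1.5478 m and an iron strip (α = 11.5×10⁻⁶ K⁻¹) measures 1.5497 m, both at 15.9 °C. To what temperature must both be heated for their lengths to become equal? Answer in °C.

T = 267.1 °C

L₁(1 + α₁ΔT) = L₂(1 + α₂ΔT) ⇒ ΔT = (L₂ − L₁)/(α₁L₁ − α₂L₂)
L₂ − L₁ = 1.5497 − 1.5478 = 1.90×10⁻³ m
α₁L₁ − α₂L₂ = 16.4×10⁻⁶×1.5478 − 11.5×10⁻⁶×1.5497 = 7.56237×10⁻⁶ m/K
ΔT = 1.90×10⁻³ / 7.56237×10⁻⁶ = 251.244 K
T = 15.9 + 251.244 = 267.144 °C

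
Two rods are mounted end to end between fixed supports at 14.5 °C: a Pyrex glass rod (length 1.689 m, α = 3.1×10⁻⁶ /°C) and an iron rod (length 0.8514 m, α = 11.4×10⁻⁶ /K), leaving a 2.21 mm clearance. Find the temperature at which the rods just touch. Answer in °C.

Gap closes when ΔL₁ + ΔL₂ = 2.21 mm = 2.21×10⁻³ m
(α₁L₁ + α₂L₂)ΔT = g
α₁L₁ + α₂L₂ = 3.1×10⁻⁶×1.689 + 11.4×10⁻⁶×0.8514 = 1.494186×10⁻⁵ m/K
ΔT = 2.21×10⁻³ / 1.494186×10⁻⁵ = 147.91 K
T = 14.5 + 147.91 = 162.41 °C

T = 162 °C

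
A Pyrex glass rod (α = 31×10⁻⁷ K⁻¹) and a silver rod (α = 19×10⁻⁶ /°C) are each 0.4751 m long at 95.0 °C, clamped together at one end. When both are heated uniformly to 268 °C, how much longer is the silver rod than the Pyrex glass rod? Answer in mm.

ΔT = 173.0 K
Pyrex glass: ΔL = 31×10⁻⁷ × 0.4751 m × 173.0 = 2.5480×10⁻⁴ m = 0.25480 mm
silver: ΔL = 19×10⁻⁶ × 0.4751 m × 173.0 = 1.5617×10⁻³ m = 1.5617 mm
difference = 1.5617 − 0.25480 = 1.3069 mm

1.31 mm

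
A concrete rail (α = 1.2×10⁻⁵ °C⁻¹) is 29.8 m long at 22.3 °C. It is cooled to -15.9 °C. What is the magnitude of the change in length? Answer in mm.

|ΔT| = |-15.9 − 22.3| = 38.2 K
ΔL = αL₀ΔT = (1.2×10⁻⁵)(29.8)(38.2) = 1.37×10⁻² m

ΔL = 13.7 mm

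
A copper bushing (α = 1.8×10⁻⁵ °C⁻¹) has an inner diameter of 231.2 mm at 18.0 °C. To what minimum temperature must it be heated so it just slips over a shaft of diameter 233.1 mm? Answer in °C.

T = 475 °C

Required Δd = 233.1 − 231.2 = 1.9 mm
Δd = αd₀ΔT ⇒ ΔT = Δd/(αd₀) = 1.9 / (1.8×10⁻⁵ × 231.2) = 456.56 K
T_min = 18.0 + 456.56 = 474.56 °C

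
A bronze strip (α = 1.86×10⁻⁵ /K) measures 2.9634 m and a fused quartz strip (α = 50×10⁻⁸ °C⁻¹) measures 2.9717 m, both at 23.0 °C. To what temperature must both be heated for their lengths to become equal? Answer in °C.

T = 177.8 °C

L₁(1 + α₁ΔT) = L₂(1 + α₂ΔT) ⇒ ΔT = (L₂ − L₁)/(α₁L₁ − α₂L₂)
L₂ − L₁ = 2.9717 − 2.9634 = 8.30×10⁻³ m
α₁L₁ − α₂L₂ = 1.86×10⁻⁵×2.9634 − 50×10⁻⁸×2.9717 = 5.363339×10⁻⁵ m/K
ΔT = 8.30×10⁻³ / 5.363339×10⁻⁵ = 154.754 K
T = 23.0 + 154.754 = 177.754 °C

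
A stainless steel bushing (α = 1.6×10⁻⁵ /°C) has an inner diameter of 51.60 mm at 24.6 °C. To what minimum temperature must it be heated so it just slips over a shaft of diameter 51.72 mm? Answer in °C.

Required Δd = 51.72 − 51.60 = 0.12 mm
Δd = αd₀ΔT ⇒ ΔT = Δd/(αd₀) = 0.12 / (1.6×10⁻⁵ × 51.60) = 145.35 K
T_min = 24.6 + 145.35 = 169.95 °C

T = 170 °C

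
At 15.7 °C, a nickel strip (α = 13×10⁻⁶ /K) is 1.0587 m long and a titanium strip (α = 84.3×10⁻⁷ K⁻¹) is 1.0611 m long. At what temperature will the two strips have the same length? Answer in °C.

L₁(1 + α₁ΔT) = L₂(1 + α₂ΔT) ⇒ ΔT = (L₂ − L₁)/(α₁L₁ − α₂L₂)
L₂ − L₁ = 1.0611 − 1.0587 = 2.40×10⁻³ m
α₁L₁ − α₂L₂ = 13×10⁻⁶×1.0587 − 84.3×10⁻⁷×1.0611 = 4.818027×10⁻⁶ m/K
ΔT = 2.40×10⁻³ / 4.818027×10⁻⁶ = 498.129 K
T = 15.7 + 498.129 = 513.829 °C

T = 513.8 °C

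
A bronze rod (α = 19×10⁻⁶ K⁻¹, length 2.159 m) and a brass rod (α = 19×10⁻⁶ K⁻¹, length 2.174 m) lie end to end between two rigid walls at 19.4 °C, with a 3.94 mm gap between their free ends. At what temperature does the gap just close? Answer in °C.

Gap closes when ΔL₁ + ΔL₂ = 3.94 mm = 3.94×10⁻³ m
(α₁L₁ + α₂L₂)ΔT = g
α₁L₁ + α₂L₂ = 19×10⁻⁶×2.159 + 19×10⁻⁶×2.174 = 8.2327×10⁻⁵ m/K
ΔT = 3.94×10⁻³ / 8.2327×10⁻⁵ = 47.858 K
T = 19.4 + 47.858 = 67.258 °C

T = 67.3 °C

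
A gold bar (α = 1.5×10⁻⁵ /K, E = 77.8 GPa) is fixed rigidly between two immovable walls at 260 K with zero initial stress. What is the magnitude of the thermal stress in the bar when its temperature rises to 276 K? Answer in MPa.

σ = 18.7 MPa

Fully constrained: the free strain ε = αΔT is blocked, so σ = Eε = EαΔT.
|ΔT| = 16 K
σ = 77.8×10⁹ × 1.5×10⁻⁵ × 16 = 1.87×10⁷ Pa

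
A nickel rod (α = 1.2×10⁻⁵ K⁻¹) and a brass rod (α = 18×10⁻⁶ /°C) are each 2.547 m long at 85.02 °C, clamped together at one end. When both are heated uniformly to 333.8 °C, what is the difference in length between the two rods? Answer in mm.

3.80 mm

ΔT = 248.78 K
nickel: ΔL = 1.2×10⁻⁵ × 2.547 m × 248.78 = 7.6037×10⁻³ m = 7.6037 mm
brass: ΔL = 18×10⁻⁶ × 2.547 m × 248.78 = 1.1406×10⁻² m = 11.406 mm
difference = 11.406 − 7.6037 = 3.8023 mm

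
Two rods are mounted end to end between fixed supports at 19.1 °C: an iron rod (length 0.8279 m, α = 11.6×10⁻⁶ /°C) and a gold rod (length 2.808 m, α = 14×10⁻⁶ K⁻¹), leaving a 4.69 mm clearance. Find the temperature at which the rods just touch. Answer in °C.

α₁L₁ = 9.60364×10⁻⁶ m/K, α₂L₂ = 3.9312×10⁻⁵ m/K → total 4.891564×10⁻⁵ m/K
ΔT = g/(α₁L₁+α₂L₂) = 4.69×10⁻³ / 4.891564×10⁻⁵ = 95.88 K
T = 19.1 + 95.88 = 114.98 °C

T = 115 °C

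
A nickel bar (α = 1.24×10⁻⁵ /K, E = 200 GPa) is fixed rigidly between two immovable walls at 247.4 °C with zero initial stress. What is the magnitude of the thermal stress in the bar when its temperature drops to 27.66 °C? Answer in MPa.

Fully constrained: the free strain ε = αΔT is blocked, so σ = Eε = EαΔT.
|ΔT| = 219.74 K
σ = 200×10⁹ × 1.24×10⁻⁵ × 219.74 = 5.45×10⁸ Pa

σ = 545 MPa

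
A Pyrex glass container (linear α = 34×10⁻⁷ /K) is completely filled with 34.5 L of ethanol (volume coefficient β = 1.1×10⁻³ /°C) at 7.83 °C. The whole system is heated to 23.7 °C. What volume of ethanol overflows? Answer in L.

The container also expands: β_container ≈ 3α = 1.02×10⁻⁵ /K
Net overflow = V₀(β_liq − 3α_cont)ΔT
β − 3α = 1.10×10⁻³ − 1.02×10⁻⁵ = 1.0898×10⁻³ /K; ΔT = 15.87 K
ΔV = 34.5 × 1.0898×10⁻³ × 15.87 = 0.597 L

0.597 L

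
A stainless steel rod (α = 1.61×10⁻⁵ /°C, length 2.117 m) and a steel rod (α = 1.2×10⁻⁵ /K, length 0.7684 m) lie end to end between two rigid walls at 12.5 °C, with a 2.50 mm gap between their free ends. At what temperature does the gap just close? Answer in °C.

T = 70.2 °C

Gap closes when ΔL₁ + ΔL₂ = 2.50 mm = 2.50×10⁻³ m
(α₁L₁ + α₂L₂)ΔT = g
α₁L₁ + α₂L₂ = 1.61×10⁻⁵×2.117 + 1.2×10⁻⁵×0.7684 = 4.33045×10⁻⁵ m/K
ΔT = 2.50×10⁻³ / 4.33045×10⁻⁵ = 57.731 K
T = 12.5 + 57.731 = 70.231 °C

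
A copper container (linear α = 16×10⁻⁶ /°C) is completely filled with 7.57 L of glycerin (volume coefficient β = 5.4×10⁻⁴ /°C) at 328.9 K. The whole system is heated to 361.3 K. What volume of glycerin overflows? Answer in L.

0.121 L

The container also expands: β_container ≈ 3α = 4.8×10⁻⁵ /K
Net overflow = V₀(β_liq − 3α_cont)ΔT
β − 3α = 5.40×10⁻⁴ − 4.8×10⁻⁵ = 4.92×10⁻⁴ /K; ΔT = 32.4 K
ΔV = 7.57 × 4.92×10⁻⁴ × 32.4 = 0.121 L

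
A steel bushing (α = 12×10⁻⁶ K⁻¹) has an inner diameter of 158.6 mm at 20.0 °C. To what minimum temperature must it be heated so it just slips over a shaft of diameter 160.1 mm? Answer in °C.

Required Δd = 160.1 − 158.6 = 1.5 mm
Δd = αd₀ΔT ⇒ ΔT = Δd/(αd₀) = 1.5 / (12×10⁻⁶ × 158.6) = 788.15 K
T_min = 20.0 + 788.15 = 808.15 °C

T = 808 °C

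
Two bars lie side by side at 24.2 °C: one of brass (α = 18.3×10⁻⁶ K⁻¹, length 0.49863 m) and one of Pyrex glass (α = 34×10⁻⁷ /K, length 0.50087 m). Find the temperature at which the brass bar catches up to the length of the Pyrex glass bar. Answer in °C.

Equal length when α₁L₁ΔT − α₂L₂ΔT = L₂ − L₁ = 2.24×10⁻³ m
α₁L₁ = 9.124929×10⁻⁶, α₂L₂ = 1.702958×10⁻⁶ → Δ(αL) = 7.421971×10⁻⁶ m/K
ΔT = 2.24×10⁻³ / 7.421971×10⁻⁶ = 301.807 K, so T = 24.2 + 301.807 = 326.007 °C

T = 326.0 °C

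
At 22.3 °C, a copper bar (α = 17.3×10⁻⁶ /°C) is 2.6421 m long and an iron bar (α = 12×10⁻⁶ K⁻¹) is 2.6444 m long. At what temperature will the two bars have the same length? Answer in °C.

L₁(1 + α₁ΔT) = L₂(1 + α₂ΔT) ⇒ ΔT = (L₂ − L₁)/(α₁L₁ − α₂L₂)
L₂ − L₁ = 2.6444 − 2.6421 = 2.30×10⁻³ m
α₁L₁ − α₂L₂ = 17.3×10⁻⁶×2.6421 − 12×10⁻⁶×2.6444 = 1.397553×10⁻⁵ m/K
ΔT = 2.30×10⁻³ / 1.397553×10⁻⁵ = 164.573 K
T = 22.3 + 164.573 = 186.873 °C

T = 186.9 °C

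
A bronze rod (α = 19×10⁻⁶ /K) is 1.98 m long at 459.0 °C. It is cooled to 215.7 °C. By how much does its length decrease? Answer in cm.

ΔL = 0.915 cm

|ΔT| = |215.7 − 459.0| = 243.3 K
ΔL = αL₀ΔT = (19×10⁻⁶)(1.98)(243.3) = 9.15×10⁻³ m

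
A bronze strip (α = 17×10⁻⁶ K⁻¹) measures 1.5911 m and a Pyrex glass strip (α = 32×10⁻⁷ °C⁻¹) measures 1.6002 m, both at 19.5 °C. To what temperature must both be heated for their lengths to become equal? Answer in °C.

T = 434.5 °C

L₁(1 + α₁ΔT) = L₂(1 + α₂ΔT) ⇒ ΔT = (L₂ − L₁)/(α₁L₁ − α₂L₂)
L₂ − L₁ = 1.6002 − 1.5911 = 9.10×10⁻³ m
α₁L₁ − α₂L₂ = 17×10⁻⁶×1.5911 − 32×10⁻⁷×1.6002 = 2.192806×10⁻⁵ m/K
ΔT = 9.10×10⁻³ / 2.192806×10⁻⁵ = 414.993 K
T = 19.5 + 414.993 = 434.493 °C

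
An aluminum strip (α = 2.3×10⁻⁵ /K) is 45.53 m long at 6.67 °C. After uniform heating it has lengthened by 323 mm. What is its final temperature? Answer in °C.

ΔL = αL₀ΔT ⇒ ΔT = ΔL / (αL₀)
ΔT = 323×10⁻³ m / (2.3×10⁻⁵ × 45.53 m) = 308.44 K
T = 6.67 + 308.44 = 315.11 °C

T = 315 °C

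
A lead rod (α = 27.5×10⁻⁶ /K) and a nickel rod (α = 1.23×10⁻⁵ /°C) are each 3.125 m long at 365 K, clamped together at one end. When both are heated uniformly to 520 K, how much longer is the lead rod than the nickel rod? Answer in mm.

ΔT = 155 K
lead: ΔL = 27.5×10⁻⁶ × 3.125 m × 155 = 1.3320×10⁻² m = 13.320 mm
nickel: ΔL = 1.23×10⁻⁵ × 3.125 m × 155 = 5.9578×10⁻³ m = 5.9578 mm
difference = 13.320 − 5.9578 = 7.3622 mm

7.36 mm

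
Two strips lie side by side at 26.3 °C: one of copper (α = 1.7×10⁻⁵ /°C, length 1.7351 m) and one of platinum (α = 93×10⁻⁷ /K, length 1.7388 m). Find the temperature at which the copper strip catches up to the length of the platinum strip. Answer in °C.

T = 304.0 °C

L₁(1 + α₁ΔT) = L₂(1 + α₂ΔT) ⇒ ΔT = (L₂ − L₁)/(α₁L₁ − α₂L₂)
L₂ − L₁ = 1.7388 − 1.7351 = 3.70×10⁻³ m
α₁L₁ − α₂L₂ = 1.7×10⁻⁵×1.7351 − 93×10⁻⁷×1.7388 = 1.332586×10⁻⁵ m/K
ΔT = 3.70×10⁻³ / 1.332586×10⁻⁵ = 277.656 K
T = 26.3 + 277.656 = 303.956 °C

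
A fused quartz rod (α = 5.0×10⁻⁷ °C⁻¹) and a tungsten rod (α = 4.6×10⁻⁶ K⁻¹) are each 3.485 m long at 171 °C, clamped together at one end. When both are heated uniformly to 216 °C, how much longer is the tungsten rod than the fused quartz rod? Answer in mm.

0.643 mm

ΔT = 45 K
fused quartz: ΔL = 5.0×10⁻⁷ × 3.485 m × 45 = 7.8412×10⁻⁵ m = 0.078412 mm
tungsten: ΔL = 4.6×10⁻⁶ × 3.485 m × 45 = 7.2139×10⁻⁴ m = 0.72139 mm
difference = 0.72139 − 0.078412 = 0.642978 mm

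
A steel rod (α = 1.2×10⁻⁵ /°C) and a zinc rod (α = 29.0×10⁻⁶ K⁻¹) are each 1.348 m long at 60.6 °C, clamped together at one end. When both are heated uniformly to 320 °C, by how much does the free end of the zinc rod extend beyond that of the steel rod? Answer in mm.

5.94 mm

ΔT = 259.4 K
steel: ΔL = 1.2×10⁻⁵ × 1.348 m × 259.4 = 4.1961×10⁻³ m = 4.1961 mm
zinc: ΔL = 29.0×10⁻⁶ × 1.348 m × 259.4 = 1.0140×10⁻² m = 10.140 mm
difference = 10.140 − 4.1961 = 5.9439 mm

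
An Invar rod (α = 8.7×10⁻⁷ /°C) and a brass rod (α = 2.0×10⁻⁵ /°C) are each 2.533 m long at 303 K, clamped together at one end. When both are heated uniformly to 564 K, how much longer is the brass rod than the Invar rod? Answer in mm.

12.6 mm

ΔT = 261 K
Invar: ΔL = 8.7×10⁻⁷ × 2.533 m × 261 = 5.7517×10⁻⁴ m = 0.57517 mm
brass: ΔL = 2.0×10⁻⁵ × 2.533 m × 261 = 1.3222×10⁻² m = 13.222 mm
difference = 13.222 − 0.57517 = 12.64683 mm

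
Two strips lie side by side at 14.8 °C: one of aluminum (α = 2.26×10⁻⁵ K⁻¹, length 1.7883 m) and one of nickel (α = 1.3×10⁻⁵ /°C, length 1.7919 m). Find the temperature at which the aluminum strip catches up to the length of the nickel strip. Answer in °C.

T = 225.1 °C

Equal length when α₁L₁ΔT − α₂L₂ΔT = L₂ − L₁ = 3.60×10⁻³ m
α₁L₁ = 4.041558×10⁻⁵, α₂L₂ = 2.32947×10⁻⁵ → Δ(αL) = 1.712088×10⁻⁵ m/K
ΔT = 3.60×10⁻³ / 1.712088×10⁻⁵ = 210.270 K, so T = 14.8 + 210.270 = 225.070 °C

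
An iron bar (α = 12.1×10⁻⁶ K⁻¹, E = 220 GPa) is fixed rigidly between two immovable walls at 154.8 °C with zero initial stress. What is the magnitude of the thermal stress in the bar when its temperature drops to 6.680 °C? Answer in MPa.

σ = 394 MPa

Fully constrained: the free strain ε = αΔT is blocked, so σ = Eε = EαΔT.
|ΔT| = 148.120 K
σ = 220×10⁹ × 12.1×10⁻⁶ × 148.120 = 3.94×10⁸ Pa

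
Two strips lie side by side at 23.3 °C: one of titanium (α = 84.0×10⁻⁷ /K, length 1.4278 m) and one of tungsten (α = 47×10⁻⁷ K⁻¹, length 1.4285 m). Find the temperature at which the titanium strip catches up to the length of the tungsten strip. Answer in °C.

T = 155.9 °C

Equal length when α₁L₁ΔT − α₂L₂ΔT = L₂ − L₁ = 7.00×10⁻⁴ m
α₁L₁ = 1.199352×10⁻⁵, α₂L₂ = 6.71395×10⁻⁶ → Δ(αL) = 5.27957×10⁻⁶ m/K
ΔT = 7.00×10⁻⁴ / 5.27957×10⁻⁶ = 132.587 K, so T = 23.3 + 132.587 = 155.887 °C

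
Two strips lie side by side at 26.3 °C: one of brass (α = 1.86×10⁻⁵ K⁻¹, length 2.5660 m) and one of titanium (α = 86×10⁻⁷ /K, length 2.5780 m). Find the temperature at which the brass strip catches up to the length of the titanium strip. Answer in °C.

L₁(1 + α₁ΔT) = L₂(1 + α₂ΔT) ⇒ ΔT = (L₂ − L₁)/(α₁L₁ − α₂L₂)
L₂ − L₁ = 2.5780 − 2.5660 = 1.20×10⁻² m
α₁L₁ − α₂L₂ = 1.86×10⁻⁵×2.5660 − 86×10⁻⁷×2.5780 = 2.55568×10⁻⁵ m/K
ΔT = 1.20×10⁻² / 2.55568×10⁻⁵ = 469.542 K
T = 26.3 + 469.542 = 495.842 °C

T = 495.8 °C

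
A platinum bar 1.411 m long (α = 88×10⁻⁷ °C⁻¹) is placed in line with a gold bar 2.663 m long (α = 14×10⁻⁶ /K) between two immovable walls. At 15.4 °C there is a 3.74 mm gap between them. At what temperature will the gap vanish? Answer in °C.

Gap closes when ΔL₁ + ΔL₂ = 3.74 mm = 3.74×10⁻³ m
(α₁L₁ + α₂L₂)ΔT = g
α₁L₁ + α₂L₂ = 88×10⁻⁷×1.411 + 14×10⁻⁶×2.663 = 4.96988×10⁻⁵ m/K
ΔT = 3.74×10⁻³ / 4.96988×10⁻⁵ = 75.253 K
T = 15.4 + 75.253 = 90.653 °C

T = 90.7 °C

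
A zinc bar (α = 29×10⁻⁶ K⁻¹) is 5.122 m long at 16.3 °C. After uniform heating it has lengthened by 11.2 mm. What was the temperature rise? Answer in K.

ΔL = αL₀ΔT ⇒ ΔT = ΔL / (αL₀)
ΔT = 11.2×10⁻³ m / (29×10⁻⁶ × 5.122 m) = 75.402 K

ΔT = 75.4 K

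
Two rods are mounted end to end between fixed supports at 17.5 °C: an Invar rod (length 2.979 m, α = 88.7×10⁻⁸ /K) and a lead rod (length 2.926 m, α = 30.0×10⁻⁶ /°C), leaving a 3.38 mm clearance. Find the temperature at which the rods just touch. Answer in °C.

T = 54.9 °C

α₁L₁ = 2.642373×10⁻⁶ m/K, α₂L₂ = 8.778×10⁻⁵ m/K → total 9.0422373×10⁻⁵ m/K
ΔT = g/(α₁L₁+α₂L₂) = 3.38×10⁻³ / 9.0422373×10⁻⁵ = 37.380 K
T = 17.5 + 37.380 = 54.880 °C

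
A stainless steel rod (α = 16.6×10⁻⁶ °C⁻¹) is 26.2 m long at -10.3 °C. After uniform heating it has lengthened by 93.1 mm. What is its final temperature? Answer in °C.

ΔL = αL₀ΔT ⇒ ΔT = ΔL / (αL₀)
ΔT = 93.1×10⁻³ m / (16.6×10⁻⁶ × 26.2 m) = 214.06 K
T = -10.3 + 214.06 = 203.76 °C

T = 204 °C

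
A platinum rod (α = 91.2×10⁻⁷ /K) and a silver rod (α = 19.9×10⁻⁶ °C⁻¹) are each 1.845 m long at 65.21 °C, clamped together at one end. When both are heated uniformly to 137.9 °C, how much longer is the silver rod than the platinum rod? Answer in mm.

1.45 mm

ΔT = 72.69 K
platinum: ΔL = 91.2×10⁻⁷ × 1.845 m × 72.69 = 1.2231×10⁻³ m = 1.2231 mm
silver: ΔL = 19.9×10⁻⁶ × 1.845 m × 72.69 = 2.6688×10⁻³ m = 2.6688 mm
difference = 2.6688 − 1.2231 = 1.4457 mm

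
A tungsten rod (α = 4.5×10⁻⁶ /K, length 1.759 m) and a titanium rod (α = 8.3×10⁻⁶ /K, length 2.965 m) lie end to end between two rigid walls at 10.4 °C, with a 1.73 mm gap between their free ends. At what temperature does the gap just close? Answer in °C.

T = 63.6 °C

Gap closes when ΔL₁ + ΔL₂ = 1.73 mm = 1.73×10⁻³ m
(α₁L₁ + α₂L₂)ΔT = g
α₁L₁ + α₂L₂ = 4.5×10⁻⁶×1.759 + 8.3×10⁻⁶×2.965 = 3.2525×10⁻⁵ m/K
ΔT = 1.73×10⁻³ / 3.2525×10⁻⁵ = 53.190 K
T = 10.4 + 53.190 = 63.590 °C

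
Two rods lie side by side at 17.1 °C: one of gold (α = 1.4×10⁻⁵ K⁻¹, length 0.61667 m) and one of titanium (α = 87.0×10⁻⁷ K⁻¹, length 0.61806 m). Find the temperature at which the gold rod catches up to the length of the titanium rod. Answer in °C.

L₁(1 + α₁ΔT) = L₂(1 + α₂ΔT) ⇒ ΔT = (L₂ − L₁)/(α₁L₁ − α₂L₂)
L₂ − L₁ = 0.61806 − 0.61667 = 1.39×10⁻³ m
α₁L₁ − α₂L₂ = 1.4×10⁻⁵×0.61667 − 87.0×10⁻⁷×0.61806 = 3.256258×10⁻⁶ m/K
ΔT = 1.39×10⁻³ / 3.256258×10⁻⁶ = 426.870 K
T = 17.1 + 426.870 = 443.970 °C

T = 444.0 °C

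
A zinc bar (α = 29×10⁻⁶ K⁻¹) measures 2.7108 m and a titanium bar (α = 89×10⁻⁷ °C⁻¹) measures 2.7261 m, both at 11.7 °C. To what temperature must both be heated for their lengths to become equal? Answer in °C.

Equal length when α₁L₁ΔT − α₂L₂ΔT = L₂ − L₁ = 1.53×10⁻² m
α₁L₁ = 7.86132×10⁻⁵, α₂L₂ = 2.426229×10⁻⁵ → Δ(αL) = 5.435091×10⁻⁵ m/K
ΔT = 1.53×10⁻² / 5.435091×10⁻⁵ = 281.504 K, so T = 11.7 + 281.504 = 293.204 °C

T = 293.2 °C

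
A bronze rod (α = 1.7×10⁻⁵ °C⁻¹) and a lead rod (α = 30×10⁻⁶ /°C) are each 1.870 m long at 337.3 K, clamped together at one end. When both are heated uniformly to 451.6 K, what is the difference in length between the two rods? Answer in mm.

2.78 mm

ΔT = 114.3 K
bronze: ΔL = 1.7×10⁻⁵ × 1.870 m × 114.3 = 3.6336×10⁻³ m = 3.6336 mm
lead: ΔL = 30×10⁻⁶ × 1.870 m × 114.3 = 6.4122×10⁻³ m = 6.4122 mm
difference = 6.4122 − 3.6336 = 2.7786 mm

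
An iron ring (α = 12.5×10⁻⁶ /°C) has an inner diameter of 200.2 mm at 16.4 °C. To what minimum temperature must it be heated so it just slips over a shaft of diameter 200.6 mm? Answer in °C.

Required Δd = 200.6 − 200.2 = 0.4 mm
Δd = αd₀ΔT ⇒ ΔT = Δd/(αd₀) = 0.4 / (12.5×10⁻⁶ × 200.2) = 159.84 K
T_min = 16.4 + 159.84 = 176.24 °C

T = 176 °C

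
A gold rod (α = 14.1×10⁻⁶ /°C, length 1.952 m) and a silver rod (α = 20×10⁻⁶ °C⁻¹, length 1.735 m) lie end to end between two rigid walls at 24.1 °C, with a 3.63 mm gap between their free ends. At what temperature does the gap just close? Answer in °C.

Gap closes when ΔL₁ + ΔL₂ = 3.63 mm = 3.63×10⁻³ m
(α₁L₁ + α₂L₂)ΔT = g
α₁L₁ + α₂L₂ = 14.1×10⁻⁶×1.952 + 20×10⁻⁶×1.735 = 6.22232×10⁻⁵ m/K
ΔT = 3.63×10⁻³ / 6.22232×10⁻⁵ = 58.338 K
T = 24.1 + 58.338 = 82.438 °C

T = 82.4 °C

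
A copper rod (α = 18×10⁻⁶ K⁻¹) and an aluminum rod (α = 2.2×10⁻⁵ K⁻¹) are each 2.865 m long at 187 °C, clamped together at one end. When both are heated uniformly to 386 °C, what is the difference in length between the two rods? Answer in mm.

ΔT = 199 K
copper: ΔL = 18×10⁻⁶ × 2.865 m × 199 = 1.0262×10⁻² m = 10.262 mm
aluminum: ΔL = 2.2×10⁻⁵ × 2.865 m × 199 = 1.2543×10⁻² m = 12.543 mm
difference = 12.543 − 10.262 = 2.281 mm

2.28 mm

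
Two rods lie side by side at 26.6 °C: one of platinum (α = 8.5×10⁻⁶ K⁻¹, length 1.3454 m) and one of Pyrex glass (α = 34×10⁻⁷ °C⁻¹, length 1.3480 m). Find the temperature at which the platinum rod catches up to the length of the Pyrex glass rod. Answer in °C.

L₁(1 + α₁ΔT) = L₂(1 + α₂ΔT) ⇒ ΔT = (L₂ − L₁)/(α₁L₁ − α₂L₂)
L₂ − L₁ = 1.3480 − 1.3454 = 2.60×10⁻³ m
α₁L₁ − α₂L₂ = 8.5×10⁻⁶×1.3454 − 34×10⁻⁷×1.3480 = 6.8527×10⁻⁶ m/K
ΔT = 2.60×10⁻³ / 6.8527×10⁻⁶ = 379.412 K
T = 26.6 + 379.412 = 406.012 °C

T = 406.0 °C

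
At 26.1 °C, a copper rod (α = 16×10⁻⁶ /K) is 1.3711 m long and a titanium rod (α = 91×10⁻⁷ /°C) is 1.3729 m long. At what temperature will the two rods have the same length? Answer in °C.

L₁(1 + α₁ΔT) = L₂(1 + α₂ΔT) ⇒ ΔT = (L₂ − L₁)/(α₁L₁ − α₂L₂)
L₂ − L₁ = 1.3729 − 1.3711 = 1.80×10⁻³ m
α₁L₁ − α₂L₂ = 16×10⁻⁶×1.3711 − 91×10⁻⁷×1.3729 = 9.44421×10⁻⁶ m/K
ΔT = 1.80×10⁻³ / 9.44421×10⁻⁶ = 190.593 K
T = 26.1 + 190.593 = 216.693 °C

T = 216.7 °C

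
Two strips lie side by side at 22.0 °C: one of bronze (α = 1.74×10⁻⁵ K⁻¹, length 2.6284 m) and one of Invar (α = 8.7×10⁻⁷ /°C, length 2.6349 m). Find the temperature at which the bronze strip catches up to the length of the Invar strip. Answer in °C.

L₁(1 + α₁ΔT) = L₂(1 + α₂ΔT) ⇒ ΔT = (L₂ − L₁)/(α₁L₁ − α₂L₂)
L₂ − L₁ = 2.6349 − 2.6284 = 6.50×10⁻³ m
α₁L₁ − α₂L₂ = 1.74×10⁻⁵×2.6284 − 8.7×10⁻⁷×2.6349 = 4.3441797×10⁻⁵ m/K
ΔT = 6.50×10⁻³ / 4.3441797×10⁻⁵ = 149.625 K
T = 22.0 + 149.625 = 171.625 °C

T = 171.6 °C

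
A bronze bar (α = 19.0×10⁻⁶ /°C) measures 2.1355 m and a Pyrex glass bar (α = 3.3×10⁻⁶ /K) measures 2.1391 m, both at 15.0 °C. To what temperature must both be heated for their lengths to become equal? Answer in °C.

Equal length when α₁L₁ΔT − α₂L₂ΔT = L₂ − L₁ = 3.60×10⁻³ m
α₁L₁ = 4.05745×10⁻⁵, α₂L₂ = 7.05903×10⁻⁶ → Δ(αL) = 3.351547×10⁻⁵ m/K
ΔT = 3.60×10⁻³ / 3.351547×10⁻⁵ = 107.413 K, so T = 15.0 + 107.413 = 122.413 °C

T = 122.4 °C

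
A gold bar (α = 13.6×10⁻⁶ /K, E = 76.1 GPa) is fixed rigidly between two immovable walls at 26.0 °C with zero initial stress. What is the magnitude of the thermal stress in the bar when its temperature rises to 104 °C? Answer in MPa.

Fully constrained: the free strain ε = αΔT is blocked, so σ = Eε = EαΔT.
|ΔT| = 78.0 K
σ = 76.1×10⁹ × 13.6×10⁻⁶ × 78.0 = 8.07×10⁷ Pa

σ = 80.7 MPa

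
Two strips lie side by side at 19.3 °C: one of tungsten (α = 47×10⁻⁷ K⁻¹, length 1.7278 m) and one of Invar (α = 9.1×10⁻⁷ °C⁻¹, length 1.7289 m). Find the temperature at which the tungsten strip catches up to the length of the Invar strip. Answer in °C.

T = 187.3 °C

L₁(1 + α₁ΔT) = L₂(1 + α₂ΔT) ⇒ ΔT = (L₂ − L₁)/(α₁L₁ − α₂L₂)
L₂ − L₁ = 1.7289 − 1.7278 = 1.10×10⁻³ m
α₁L₁ − α₂L₂ = 47×10⁻⁷×1.7278 − 9.1×10⁻⁷×1.7289 = 6.547361×10⁻⁶ m/K
ΔT = 1.10×10⁻³ / 6.547361×10⁻⁶ = 168.007 K
T = 19.3 + 168.007 = 187.307 °C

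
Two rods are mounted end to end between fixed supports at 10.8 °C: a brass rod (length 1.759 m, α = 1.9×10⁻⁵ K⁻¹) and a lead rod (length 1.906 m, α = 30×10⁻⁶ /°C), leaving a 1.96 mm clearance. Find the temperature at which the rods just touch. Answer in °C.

T = 32.4 °C

α₁L₁ = 3.3421×10⁻⁵ m/K, α₂L₂ = 5.718×10⁻⁵ m/K → total 9.0601×10⁻⁵ m/K
ΔT = g/(α₁L₁+α₂L₂) = 1.96×10⁻³ / 9.0601×10⁻⁵ = 21.633 K
T = 10.8 + 21.633 = 32.433 °C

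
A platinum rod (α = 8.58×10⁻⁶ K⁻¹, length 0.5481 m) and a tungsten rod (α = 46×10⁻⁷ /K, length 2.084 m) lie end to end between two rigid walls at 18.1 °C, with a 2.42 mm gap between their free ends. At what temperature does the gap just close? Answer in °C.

Gap closes when ΔL₁ + ΔL₂ = 2.42 mm = 2.42×10⁻³ m
(α₁L₁ + α₂L₂)ΔT = g
α₁L₁ + α₂L₂ = 8.58×10⁻⁶×0.5481 + 46×10⁻⁷×2.084 = 1.4289098×10⁻⁵ m/K
ΔT = 2.42×10⁻³ / 1.4289098×10⁻⁵ = 169.36 K
T = 18.1 + 169.36 = 187.46 °C

T = 187 °C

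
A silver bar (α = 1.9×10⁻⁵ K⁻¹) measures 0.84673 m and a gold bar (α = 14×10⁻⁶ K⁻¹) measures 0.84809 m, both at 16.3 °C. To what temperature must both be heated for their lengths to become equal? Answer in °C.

L₁(1 + α₁ΔT) = L₂(1 + α₂ΔT) ⇒ ΔT = (L₂ − L₁)/(α₁L₁ − α₂L₂)
L₂ − L₁ = 0.84809 − 0.84673 = 1.36×10⁻³ m
α₁L₁ − α₂L₂ = 1.9×10⁻⁵×0.84673 − 14×10⁻⁶×0.84809 = 4.21461×10⁻⁶ m/K
ΔT = 1.36×10⁻³ / 4.21461×10⁻⁶ = 322.687 K
T = 16.3 + 322.687 = 338.987 °C

T = 339.0 °C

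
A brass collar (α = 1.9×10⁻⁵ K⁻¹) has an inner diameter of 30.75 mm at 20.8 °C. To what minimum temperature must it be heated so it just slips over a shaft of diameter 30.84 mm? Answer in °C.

Required Δd = 30.84 − 30.75 = 0.09 mm
Δd = αd₀ΔT ⇒ ΔT = Δd/(αd₀) = 0.09 / (1.9×10⁻⁵ × 30.75) = 154.04 K
T_min = 20.8 + 154.04 = 174.84 °C

T = 175 °C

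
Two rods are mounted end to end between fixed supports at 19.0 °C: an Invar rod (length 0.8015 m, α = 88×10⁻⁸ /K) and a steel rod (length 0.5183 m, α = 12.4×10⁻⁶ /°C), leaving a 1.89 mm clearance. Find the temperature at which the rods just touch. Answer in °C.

Gap closes when ΔL₁ + ΔL₂ = 1.89 mm = 1.89×10⁻³ m
(α₁L₁ + α₂L₂)ΔT = g
α₁L₁ + α₂L₂ = 88×10⁻⁸×0.8015 + 12.4×10⁻⁶×0.5183 = 7.13224×10⁻⁶ m/K
ΔT = 1.89×10⁻³ / 7.13224×10⁻⁶ = 264.99 K
T = 19.0 + 264.99 = 283.99 °C

T = 284 °C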